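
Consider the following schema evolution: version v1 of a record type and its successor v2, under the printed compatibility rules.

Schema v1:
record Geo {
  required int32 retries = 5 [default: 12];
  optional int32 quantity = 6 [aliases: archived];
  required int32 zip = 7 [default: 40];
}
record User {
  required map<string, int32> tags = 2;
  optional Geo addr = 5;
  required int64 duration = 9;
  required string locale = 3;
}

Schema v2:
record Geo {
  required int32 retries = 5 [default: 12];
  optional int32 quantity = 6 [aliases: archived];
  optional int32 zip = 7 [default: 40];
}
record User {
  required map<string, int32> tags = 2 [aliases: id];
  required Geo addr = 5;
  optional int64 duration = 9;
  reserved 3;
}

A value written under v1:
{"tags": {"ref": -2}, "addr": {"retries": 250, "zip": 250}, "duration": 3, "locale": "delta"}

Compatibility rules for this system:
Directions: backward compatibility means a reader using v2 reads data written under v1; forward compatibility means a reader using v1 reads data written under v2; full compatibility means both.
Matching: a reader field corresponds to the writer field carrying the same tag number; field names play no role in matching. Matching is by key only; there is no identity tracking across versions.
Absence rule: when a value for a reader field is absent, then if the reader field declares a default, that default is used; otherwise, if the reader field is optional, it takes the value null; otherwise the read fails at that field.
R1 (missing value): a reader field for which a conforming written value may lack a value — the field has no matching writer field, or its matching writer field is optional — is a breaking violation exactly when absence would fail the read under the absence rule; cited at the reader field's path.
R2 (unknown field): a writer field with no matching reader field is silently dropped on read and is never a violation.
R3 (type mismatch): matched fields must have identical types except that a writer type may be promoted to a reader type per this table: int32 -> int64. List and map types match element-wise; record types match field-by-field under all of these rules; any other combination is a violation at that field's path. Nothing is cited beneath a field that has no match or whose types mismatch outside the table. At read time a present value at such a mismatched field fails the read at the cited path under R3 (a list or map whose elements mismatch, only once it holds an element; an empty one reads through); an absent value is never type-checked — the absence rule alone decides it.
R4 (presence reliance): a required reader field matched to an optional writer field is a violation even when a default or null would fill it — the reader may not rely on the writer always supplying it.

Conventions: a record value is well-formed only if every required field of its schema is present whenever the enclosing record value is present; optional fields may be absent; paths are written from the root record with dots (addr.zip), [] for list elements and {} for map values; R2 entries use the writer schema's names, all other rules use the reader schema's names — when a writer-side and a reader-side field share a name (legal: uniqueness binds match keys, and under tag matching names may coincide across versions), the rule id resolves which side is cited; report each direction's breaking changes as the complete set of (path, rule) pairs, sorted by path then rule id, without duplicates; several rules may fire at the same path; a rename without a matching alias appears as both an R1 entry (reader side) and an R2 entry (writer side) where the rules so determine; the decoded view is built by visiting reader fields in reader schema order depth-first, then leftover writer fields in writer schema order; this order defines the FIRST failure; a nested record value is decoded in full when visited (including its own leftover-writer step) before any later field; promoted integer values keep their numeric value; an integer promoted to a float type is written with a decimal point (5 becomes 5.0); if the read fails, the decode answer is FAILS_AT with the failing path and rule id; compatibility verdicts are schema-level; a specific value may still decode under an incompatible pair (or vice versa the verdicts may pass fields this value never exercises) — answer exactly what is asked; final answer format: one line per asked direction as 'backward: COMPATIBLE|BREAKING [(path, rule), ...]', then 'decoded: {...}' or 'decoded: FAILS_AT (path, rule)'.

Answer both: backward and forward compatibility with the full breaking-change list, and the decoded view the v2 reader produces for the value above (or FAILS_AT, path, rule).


backward: BREAKING [(addr, R1), (addr, R4)]; forward: BREAKING [(addr.zip, R4), (duration, R1), (duration, R4), (locale, R1)]; decoded: {"tags": {"ref": -2}, "addr": {"retries": 250, "quantity": null, "zip": 250}, "duration": 3}

the writer's type comes first in each User pair
backward on User — v2 reading data written by v1:
  tags: paired with writer tags (map<string, int32> -> map<string, int32>; writer required)
  addr: paired with writer addr (Geo -> Geo; writer optional)
  duration: paired with writer duration (int64 -> int64; writer required)
  writer field locale has no reader counterpart
  addr.retries: paired with writer addr.retries (int32 -> int32; writer required)
  addr.quantity: paired with writer addr.quantity (int32 -> int32; writer optional)
  addr.zip: paired with writer addr.zip (int32 -> int32; writer required)
  breaking: (addr, R1)
  breaking: (addr, R4)
  => backward verdict for User: BREAKING, 2 violation(s)
forward on User — v1 reading data written by v2:
  tags: paired with writer tags (map<string, int32> -> map<string, int32>; writer required)
  addr: paired with writer addr (Geo -> Geo; writer required)
  duration: paired with writer duration (int64 -> int64; writer optional)
  no writer field matches reader locale
  addr.retries: paired with writer addr.retries (int32 -> int32; writer required)
  addr.quantity: paired with writer addr.quantity (int32 -> int32; writer optional)
  addr.zip: paired with writer addr.zip (int32 -> int32; writer optional)
  breaking: (addr.zip, R4)
  breaking: (duration, R1)
  breaking: (duration, R4)
  breaking: (locale, R1)
  => forward verdict for User: BREAKING, 4 violation(s)
decode walk for User under reader schema v2:
  tags := {"ref": -2}
  addr.retries := 250
  addr.quantity := null (absent, optional -> null)
  addr.zip := 250
  duration := 3
  writer locale: unknown -> dropped
  => decoded: {"tags": {"ref": -2}, "addr": {"retries": 250, "quantity": null, "zip": 250}, "duration": 3}


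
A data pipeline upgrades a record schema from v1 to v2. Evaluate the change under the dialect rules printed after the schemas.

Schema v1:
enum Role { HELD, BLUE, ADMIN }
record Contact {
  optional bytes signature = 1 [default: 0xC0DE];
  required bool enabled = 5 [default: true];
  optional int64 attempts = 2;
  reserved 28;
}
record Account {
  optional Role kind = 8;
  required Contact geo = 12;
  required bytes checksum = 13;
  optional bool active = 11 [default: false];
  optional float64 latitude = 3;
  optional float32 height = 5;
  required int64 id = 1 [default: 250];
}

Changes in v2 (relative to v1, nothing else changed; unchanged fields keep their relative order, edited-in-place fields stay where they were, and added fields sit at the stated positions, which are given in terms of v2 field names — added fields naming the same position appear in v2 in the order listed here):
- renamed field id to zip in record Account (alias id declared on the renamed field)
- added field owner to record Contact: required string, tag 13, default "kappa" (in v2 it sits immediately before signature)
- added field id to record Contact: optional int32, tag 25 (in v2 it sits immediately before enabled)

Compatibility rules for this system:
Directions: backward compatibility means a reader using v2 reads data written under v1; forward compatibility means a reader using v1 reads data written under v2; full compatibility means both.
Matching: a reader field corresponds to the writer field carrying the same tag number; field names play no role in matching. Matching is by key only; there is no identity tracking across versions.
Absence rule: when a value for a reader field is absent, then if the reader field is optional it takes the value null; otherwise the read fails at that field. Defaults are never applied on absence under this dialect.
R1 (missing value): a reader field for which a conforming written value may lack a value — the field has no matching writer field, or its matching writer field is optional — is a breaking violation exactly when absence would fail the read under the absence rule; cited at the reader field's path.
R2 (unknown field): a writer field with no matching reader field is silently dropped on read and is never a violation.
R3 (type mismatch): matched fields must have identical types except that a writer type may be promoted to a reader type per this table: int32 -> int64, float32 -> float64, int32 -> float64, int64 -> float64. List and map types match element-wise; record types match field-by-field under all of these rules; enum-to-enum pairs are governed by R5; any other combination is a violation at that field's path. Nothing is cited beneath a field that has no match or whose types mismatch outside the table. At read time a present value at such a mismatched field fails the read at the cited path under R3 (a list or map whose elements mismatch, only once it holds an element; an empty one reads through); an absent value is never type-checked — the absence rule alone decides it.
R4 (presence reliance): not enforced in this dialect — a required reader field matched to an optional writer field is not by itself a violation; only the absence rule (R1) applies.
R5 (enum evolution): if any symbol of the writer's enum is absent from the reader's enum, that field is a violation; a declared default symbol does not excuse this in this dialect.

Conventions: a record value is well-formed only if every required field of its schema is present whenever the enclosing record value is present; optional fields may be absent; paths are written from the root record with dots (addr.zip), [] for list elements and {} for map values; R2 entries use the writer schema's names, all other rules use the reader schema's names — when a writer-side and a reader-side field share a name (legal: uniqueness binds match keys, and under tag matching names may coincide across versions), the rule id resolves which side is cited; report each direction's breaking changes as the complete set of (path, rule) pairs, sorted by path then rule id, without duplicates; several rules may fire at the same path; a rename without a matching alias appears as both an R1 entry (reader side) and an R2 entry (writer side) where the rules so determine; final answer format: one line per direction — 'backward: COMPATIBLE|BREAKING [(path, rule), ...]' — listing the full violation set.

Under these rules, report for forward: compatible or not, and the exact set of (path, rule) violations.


forward: COMPATIBLE []

the writer's type comes first in each Account pair
checking forward for Account: reader v1 against writer v2:
  kind: paired with writer kind (Role -> Role; writer optional)
  geo: paired with writer geo (Contact -> Contact; writer required)
  checksum: paired with writer checksum (bytes -> bytes; writer required)
  active: paired with writer active (bool -> bool; writer optional)
  latitude: paired with writer latitude (float64 -> float64; writer optional)
  height: paired with writer height (float32 -> float32; writer optional)
  id: paired with writer zip (int64 -> int64; writer required)
  geo.signature: paired with writer geo.signature (bytes -> bytes; writer optional)
  geo.enabled: paired with writer geo.enabled (bool -> bool; writer required)
  geo.attempts: paired with writer geo.attempts (int64 -> int64; writer optional)
  geo.owner (writer side), unknown to reader
  geo.id (writer side), unknown to reader
  => no violations; forward on Account: COMPATIBLE
ruling out the remaining Account differences:
  renamed field id to zip in record Account (alias id declared on the renamed field) -> no rule fires on it in Account's dialect; the asked verdict holds
  added field id to record Contact: optional int32, tag 25 (in v2 it sits immediately before enabled) -> no rule fires on it in Account's dialect; the asked verdict holds
  added field owner to record Contact: required string, tag 13, default "kappa" (in v2 it sits immediately before signature) -> matters only for Account's backward compatibility — outside the asked direction


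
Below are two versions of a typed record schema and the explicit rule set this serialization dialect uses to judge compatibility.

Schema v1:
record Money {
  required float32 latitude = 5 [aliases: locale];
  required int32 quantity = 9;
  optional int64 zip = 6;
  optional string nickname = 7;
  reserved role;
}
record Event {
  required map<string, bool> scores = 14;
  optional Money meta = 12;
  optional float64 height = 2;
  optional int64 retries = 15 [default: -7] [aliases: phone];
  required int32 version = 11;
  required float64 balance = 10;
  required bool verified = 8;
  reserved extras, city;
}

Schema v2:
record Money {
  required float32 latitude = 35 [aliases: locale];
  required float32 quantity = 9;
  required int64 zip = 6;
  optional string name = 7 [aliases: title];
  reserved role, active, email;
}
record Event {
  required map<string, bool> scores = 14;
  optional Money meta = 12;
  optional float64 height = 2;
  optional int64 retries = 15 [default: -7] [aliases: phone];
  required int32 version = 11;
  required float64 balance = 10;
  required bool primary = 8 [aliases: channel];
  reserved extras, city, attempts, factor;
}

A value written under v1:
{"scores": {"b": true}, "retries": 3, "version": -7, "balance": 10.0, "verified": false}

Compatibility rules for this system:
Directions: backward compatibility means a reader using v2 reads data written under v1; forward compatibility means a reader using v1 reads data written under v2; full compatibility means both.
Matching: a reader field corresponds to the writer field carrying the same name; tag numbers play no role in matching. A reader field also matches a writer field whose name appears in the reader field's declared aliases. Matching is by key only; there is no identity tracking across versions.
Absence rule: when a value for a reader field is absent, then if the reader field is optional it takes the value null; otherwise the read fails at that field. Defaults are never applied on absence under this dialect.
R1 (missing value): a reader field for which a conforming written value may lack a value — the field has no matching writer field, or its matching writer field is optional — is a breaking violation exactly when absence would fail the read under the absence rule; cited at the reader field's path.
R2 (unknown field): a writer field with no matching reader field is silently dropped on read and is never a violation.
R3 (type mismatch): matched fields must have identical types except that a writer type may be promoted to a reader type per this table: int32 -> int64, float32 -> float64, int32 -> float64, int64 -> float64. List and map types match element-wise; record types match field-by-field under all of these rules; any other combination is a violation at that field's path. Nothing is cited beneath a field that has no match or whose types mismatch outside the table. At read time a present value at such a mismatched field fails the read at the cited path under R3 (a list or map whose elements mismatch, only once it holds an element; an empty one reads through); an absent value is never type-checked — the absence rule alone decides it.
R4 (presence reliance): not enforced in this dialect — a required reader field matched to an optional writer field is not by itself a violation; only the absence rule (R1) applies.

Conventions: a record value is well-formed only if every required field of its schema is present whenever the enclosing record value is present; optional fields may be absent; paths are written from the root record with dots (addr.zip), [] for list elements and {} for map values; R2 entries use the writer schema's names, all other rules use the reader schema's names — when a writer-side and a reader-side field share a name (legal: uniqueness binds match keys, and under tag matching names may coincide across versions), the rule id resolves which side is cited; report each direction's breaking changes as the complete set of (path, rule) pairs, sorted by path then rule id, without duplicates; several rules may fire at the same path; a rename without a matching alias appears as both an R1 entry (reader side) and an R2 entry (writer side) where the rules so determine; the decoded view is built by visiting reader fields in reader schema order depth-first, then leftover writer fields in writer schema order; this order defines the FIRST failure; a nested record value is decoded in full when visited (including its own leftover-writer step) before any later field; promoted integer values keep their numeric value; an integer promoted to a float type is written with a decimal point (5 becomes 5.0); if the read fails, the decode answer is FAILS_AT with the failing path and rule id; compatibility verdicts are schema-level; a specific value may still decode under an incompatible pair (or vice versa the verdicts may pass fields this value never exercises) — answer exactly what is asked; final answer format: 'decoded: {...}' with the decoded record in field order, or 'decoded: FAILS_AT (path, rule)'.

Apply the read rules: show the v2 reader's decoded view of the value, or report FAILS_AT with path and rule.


decoded: FAILS_AT (primary, R1)

in Event below, arrows point writer -> reader
decode (reader v2):
  scores := {"b": true}
  meta := null (absent, optional -> null)
  height := null (absent, optional -> null)
  retries := 3
  version := -7
  balance := 10.0
  read fails at primary under R1 (no fill)
  => FAILS_AT (primary, R1)
the rest of the Event diff is inert for this question:
  renamed field nickname to name in record Money -> inert under this dialect — no rule fires on Event and the result does not move
  field latitude in record Money: tag 5 changed to 35 -> inert under this dialect — no rule fires on Event and the result does not move
  field zip in record Money: optional changed to required -> a verdict-level change on Event — the shown value reads the same
  field quantity in record Money: type int32 changed to float32 -> a verdict-level change on Event — the shown value reads the same


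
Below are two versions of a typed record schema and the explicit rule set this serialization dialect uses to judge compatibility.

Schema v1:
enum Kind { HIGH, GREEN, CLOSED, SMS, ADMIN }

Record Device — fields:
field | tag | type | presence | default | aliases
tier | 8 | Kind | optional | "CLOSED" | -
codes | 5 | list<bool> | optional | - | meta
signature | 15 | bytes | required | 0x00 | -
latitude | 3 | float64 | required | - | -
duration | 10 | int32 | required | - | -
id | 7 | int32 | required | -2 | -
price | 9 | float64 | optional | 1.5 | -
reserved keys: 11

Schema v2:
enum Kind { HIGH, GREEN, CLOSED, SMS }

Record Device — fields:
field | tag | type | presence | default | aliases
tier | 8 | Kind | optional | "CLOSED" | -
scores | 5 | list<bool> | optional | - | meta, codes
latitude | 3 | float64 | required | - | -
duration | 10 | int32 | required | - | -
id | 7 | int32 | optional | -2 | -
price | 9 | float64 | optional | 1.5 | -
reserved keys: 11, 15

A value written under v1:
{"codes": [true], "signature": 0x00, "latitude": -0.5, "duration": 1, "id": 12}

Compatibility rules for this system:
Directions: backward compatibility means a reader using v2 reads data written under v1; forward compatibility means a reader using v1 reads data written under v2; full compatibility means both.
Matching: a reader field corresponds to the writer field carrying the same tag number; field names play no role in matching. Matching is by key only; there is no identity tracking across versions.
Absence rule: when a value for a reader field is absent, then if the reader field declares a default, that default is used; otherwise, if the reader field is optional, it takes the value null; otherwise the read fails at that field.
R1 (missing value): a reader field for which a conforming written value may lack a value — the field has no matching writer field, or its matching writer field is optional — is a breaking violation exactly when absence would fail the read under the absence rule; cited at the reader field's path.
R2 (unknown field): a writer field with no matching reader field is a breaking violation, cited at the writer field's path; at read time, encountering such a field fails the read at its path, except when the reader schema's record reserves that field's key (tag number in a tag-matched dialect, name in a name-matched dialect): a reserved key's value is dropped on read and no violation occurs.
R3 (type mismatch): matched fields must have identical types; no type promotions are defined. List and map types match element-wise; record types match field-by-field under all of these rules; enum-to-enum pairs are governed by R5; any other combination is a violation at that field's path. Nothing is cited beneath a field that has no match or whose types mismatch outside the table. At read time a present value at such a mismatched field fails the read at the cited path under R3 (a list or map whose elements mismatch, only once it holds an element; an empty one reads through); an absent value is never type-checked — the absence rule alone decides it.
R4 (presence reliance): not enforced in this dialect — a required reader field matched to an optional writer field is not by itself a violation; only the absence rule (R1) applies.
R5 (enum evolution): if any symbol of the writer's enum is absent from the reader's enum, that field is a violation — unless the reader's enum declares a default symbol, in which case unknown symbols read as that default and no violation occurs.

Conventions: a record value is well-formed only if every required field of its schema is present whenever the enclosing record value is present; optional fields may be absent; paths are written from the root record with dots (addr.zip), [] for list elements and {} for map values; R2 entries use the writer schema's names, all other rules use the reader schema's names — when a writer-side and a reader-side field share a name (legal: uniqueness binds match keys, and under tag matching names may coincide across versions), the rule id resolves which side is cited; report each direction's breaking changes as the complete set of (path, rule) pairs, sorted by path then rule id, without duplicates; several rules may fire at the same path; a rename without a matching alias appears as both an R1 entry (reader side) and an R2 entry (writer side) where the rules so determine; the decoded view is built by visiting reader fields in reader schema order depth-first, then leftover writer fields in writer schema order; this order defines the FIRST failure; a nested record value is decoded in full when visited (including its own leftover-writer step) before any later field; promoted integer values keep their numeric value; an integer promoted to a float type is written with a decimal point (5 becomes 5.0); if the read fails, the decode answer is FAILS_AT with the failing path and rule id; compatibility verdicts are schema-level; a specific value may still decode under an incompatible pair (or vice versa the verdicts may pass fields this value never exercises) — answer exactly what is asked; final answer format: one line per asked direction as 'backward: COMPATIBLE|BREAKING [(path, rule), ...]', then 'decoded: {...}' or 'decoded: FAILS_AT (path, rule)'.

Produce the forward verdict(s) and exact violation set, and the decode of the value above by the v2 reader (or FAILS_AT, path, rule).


the writer's type comes first in each Device pair
forward analysis of Device with v1 as reader and v2 as writer:
  tier <- tier (Kind -> Kind, writer optional)
  codes <- scores (list<bool> -> list<bool>, writer optional)
  signature has no writer counterpart
  latitude <- latitude (float64 -> float64, writer required)
  duration <- duration (int32 -> int32, writer required)
  id <- id (int32 -> int32, writer optional)
  price <- price (float64 -> float64, writer optional)
  => no violations; forward on Device: COMPATIBLE
decoding the Device value with the v2 reader:
  tier := "CLOSED" (no value, default fills)
  scores := [true] (from writer codes)
  latitude := -0.5
  duration := 1
  id := 12
  price := 1.5 (no value, default fills)
  writer signature: reserved -> dropped
  => decoded: {"tier": "CLOSED", "scores": [true], "latitude": -0.5, "duration": 1, "id": 12, "price": 1.5}
the other Device changes do not affect what is asked:
  field id in record Device: required changed to optional -> no rule fires on it in Device's dialect; the asked verdict holds
  enum Kind (field tier in record Device): symbol ADMIN removed -> its effect on Device is confined to the backward direction, not asked

forward: COMPATIBLE []; decoded: {"tier": "CLOSED", "scores": [true], "latitude": -0.5, "duration": 1, "id": 12, "price": 1.5}


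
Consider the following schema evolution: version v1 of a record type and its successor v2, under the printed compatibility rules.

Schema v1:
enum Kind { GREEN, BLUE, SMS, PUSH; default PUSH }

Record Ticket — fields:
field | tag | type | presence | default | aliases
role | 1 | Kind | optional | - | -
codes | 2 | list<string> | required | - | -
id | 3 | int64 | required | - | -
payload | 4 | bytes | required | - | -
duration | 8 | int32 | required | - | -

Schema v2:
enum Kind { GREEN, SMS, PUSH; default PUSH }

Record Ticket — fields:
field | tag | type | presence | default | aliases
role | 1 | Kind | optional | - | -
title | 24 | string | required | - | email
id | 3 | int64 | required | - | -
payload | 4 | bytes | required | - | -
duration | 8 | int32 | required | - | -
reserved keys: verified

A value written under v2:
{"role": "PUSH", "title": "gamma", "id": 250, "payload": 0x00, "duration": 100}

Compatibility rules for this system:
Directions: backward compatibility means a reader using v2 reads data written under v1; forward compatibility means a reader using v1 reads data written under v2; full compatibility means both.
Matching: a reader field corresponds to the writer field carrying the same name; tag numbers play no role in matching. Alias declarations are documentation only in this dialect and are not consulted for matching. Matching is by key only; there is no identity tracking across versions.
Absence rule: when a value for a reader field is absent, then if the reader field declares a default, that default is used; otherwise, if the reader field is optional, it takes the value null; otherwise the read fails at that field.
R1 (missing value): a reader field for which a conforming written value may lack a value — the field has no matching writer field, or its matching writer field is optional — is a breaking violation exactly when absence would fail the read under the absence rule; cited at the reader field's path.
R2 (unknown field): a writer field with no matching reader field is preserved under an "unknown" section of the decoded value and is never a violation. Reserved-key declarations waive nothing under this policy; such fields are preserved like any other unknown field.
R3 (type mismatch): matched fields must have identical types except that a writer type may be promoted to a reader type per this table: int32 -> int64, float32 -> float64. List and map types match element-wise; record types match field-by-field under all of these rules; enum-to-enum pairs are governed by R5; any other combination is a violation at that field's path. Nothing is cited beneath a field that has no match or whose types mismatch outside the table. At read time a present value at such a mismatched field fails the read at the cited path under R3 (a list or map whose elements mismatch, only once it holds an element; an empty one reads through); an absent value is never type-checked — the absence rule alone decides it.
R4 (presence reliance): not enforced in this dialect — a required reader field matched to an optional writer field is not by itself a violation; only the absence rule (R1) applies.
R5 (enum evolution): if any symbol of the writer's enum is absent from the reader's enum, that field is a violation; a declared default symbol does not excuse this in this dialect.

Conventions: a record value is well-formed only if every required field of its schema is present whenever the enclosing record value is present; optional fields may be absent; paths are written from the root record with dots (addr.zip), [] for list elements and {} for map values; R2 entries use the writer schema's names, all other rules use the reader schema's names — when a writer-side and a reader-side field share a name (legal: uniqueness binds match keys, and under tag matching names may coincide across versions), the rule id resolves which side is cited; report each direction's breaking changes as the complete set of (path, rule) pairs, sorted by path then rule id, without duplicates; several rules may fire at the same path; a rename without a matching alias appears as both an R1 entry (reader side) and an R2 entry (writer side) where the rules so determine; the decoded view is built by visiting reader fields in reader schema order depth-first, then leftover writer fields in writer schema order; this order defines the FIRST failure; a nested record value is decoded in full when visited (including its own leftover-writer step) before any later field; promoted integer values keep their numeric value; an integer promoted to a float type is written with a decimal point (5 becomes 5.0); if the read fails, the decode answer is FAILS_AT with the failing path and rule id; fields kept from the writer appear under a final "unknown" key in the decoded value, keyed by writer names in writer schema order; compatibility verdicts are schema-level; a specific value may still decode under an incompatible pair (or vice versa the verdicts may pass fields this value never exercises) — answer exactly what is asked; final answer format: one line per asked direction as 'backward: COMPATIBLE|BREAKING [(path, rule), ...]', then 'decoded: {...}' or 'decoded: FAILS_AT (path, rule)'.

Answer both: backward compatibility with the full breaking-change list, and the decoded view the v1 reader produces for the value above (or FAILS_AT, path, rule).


backward: BREAKING [(role, R5), (title, R1)]; decoded: FAILS_AT (codes, R1)

in Ticket below, arrows point writer -> reader
checking backward for Ticket: reader v2 against writer v1:
  role: paired with writer role (Kind -> Kind; writer optional)
  title: no writer match
  id: paired with writer id (int64 -> int64; writer required)
  payload: paired with writer payload (bytes -> bytes; writer required)
  duration: paired with writer duration (int32 -> int32; writer required)
  codes (writer side), unknown to reader
  R5 fires at role
  R1 fires at title
  backward on Ticket therefore BREAKING (2)
decoding the Ticket value with the v1 reader:
  role := "PUSH"
  read fails at codes under R1 (no fill)
  => FAILS_AT (codes, R1)


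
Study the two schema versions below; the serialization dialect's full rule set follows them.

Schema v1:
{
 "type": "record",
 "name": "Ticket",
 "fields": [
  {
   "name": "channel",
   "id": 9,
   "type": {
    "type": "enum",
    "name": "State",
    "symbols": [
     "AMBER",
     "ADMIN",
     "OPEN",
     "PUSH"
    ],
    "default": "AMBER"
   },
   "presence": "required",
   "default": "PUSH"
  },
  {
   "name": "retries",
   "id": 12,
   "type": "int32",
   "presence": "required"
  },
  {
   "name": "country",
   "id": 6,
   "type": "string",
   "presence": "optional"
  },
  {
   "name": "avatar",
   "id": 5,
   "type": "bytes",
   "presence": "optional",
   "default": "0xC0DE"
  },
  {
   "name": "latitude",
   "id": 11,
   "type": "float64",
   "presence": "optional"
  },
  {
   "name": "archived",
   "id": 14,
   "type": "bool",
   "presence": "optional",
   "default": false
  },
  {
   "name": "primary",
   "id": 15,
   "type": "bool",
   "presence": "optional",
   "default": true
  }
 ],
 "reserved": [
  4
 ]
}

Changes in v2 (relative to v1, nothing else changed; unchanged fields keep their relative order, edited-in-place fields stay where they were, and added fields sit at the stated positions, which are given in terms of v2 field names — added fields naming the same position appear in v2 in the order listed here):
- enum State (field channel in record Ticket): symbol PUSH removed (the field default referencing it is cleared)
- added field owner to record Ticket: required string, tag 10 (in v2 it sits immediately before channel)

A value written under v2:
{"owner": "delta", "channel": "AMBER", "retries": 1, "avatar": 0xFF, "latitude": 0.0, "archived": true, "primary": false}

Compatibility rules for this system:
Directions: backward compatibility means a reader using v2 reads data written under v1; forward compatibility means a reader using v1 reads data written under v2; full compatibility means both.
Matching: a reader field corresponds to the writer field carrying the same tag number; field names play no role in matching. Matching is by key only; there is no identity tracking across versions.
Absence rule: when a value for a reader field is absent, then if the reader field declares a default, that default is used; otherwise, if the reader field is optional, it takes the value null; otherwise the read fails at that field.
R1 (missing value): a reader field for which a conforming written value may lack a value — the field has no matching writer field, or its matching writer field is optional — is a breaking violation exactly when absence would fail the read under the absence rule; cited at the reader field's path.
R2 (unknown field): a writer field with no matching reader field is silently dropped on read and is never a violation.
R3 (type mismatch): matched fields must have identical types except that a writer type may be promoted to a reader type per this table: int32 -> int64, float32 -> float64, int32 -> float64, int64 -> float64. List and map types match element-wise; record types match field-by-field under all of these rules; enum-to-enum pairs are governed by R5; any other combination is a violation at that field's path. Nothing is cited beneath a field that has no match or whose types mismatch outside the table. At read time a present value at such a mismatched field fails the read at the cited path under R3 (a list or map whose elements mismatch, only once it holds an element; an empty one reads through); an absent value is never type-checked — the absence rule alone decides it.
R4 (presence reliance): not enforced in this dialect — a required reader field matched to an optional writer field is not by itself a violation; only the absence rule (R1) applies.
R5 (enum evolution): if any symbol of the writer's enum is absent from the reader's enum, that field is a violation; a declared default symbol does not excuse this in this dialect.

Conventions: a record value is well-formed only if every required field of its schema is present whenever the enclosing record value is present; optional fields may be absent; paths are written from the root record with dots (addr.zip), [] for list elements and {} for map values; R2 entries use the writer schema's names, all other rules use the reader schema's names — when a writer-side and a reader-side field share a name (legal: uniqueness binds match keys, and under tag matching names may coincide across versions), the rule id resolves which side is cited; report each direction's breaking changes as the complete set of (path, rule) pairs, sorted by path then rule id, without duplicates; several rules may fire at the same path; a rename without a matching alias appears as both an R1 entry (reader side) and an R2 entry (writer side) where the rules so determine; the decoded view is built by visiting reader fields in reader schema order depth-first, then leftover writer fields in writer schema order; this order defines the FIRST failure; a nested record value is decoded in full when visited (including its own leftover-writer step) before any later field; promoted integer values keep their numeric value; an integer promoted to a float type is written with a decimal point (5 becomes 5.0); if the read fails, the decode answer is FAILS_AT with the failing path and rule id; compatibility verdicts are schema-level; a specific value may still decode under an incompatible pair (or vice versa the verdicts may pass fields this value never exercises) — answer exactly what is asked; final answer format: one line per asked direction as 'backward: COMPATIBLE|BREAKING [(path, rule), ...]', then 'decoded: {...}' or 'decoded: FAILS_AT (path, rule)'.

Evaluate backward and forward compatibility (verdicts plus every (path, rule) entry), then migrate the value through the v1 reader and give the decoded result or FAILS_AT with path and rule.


each type pair in Ticket: writer, then reader
checking backward for Ticket: reader v2 against writer v1:
  owner: no writer-side match
  State -> State, writer required: channel aligns to channel
  int32 -> int32, writer required: retries aligns to retries
  string -> string, writer optional: country aligns to country
  bytes -> bytes, writer optional: avatar aligns to avatar
  float64 -> float64, writer optional: latitude aligns to latitude
  bool -> bool, writer optional: archived aligns to archived
  bool -> bool, writer optional: primary aligns to primary
  rule R5 violated at channel
  rule R1 violated at owner
  => backward: BREAKING (2)
checking forward for Ticket: reader v1 against writer v2:
  State -> State, writer required: channel aligns to channel
  int32 -> int32, writer required: retries aligns to retries
  string -> string, writer optional: country aligns to country
  bytes -> bytes, writer optional: avatar aligns to avatar
  float64 -> float64, writer optional: latitude aligns to latitude
  bool -> bool, writer optional: archived aligns to archived
  bool -> bool, writer optional: primary aligns to primary
  owner (writer side), unknown to reader
  => forward: COMPATIBLE
migrating the Ticket value to v1:
  channel := "AMBER"
  retries := 1
  country := null (not supplied -> null)
  avatar := 0xFF
  latitude := 0.0
  archived := true
  primary := false
  writer owner: unmatched, discarded
  => decoded: {"channel": "AMBER", "retries": 1, "country": null, "avatar": 0xFF, "latitude": 0.0, "archived": true, "primary": false}

backward: BREAKING [(channel, R5), (owner, R1)]; forward: COMPATIBLE []; decoded: {"channel": "AMBER", "retries": 1, "country": null, "avatar": 0xFF, "latitude": 0.0, "archived": true, "primary": false}


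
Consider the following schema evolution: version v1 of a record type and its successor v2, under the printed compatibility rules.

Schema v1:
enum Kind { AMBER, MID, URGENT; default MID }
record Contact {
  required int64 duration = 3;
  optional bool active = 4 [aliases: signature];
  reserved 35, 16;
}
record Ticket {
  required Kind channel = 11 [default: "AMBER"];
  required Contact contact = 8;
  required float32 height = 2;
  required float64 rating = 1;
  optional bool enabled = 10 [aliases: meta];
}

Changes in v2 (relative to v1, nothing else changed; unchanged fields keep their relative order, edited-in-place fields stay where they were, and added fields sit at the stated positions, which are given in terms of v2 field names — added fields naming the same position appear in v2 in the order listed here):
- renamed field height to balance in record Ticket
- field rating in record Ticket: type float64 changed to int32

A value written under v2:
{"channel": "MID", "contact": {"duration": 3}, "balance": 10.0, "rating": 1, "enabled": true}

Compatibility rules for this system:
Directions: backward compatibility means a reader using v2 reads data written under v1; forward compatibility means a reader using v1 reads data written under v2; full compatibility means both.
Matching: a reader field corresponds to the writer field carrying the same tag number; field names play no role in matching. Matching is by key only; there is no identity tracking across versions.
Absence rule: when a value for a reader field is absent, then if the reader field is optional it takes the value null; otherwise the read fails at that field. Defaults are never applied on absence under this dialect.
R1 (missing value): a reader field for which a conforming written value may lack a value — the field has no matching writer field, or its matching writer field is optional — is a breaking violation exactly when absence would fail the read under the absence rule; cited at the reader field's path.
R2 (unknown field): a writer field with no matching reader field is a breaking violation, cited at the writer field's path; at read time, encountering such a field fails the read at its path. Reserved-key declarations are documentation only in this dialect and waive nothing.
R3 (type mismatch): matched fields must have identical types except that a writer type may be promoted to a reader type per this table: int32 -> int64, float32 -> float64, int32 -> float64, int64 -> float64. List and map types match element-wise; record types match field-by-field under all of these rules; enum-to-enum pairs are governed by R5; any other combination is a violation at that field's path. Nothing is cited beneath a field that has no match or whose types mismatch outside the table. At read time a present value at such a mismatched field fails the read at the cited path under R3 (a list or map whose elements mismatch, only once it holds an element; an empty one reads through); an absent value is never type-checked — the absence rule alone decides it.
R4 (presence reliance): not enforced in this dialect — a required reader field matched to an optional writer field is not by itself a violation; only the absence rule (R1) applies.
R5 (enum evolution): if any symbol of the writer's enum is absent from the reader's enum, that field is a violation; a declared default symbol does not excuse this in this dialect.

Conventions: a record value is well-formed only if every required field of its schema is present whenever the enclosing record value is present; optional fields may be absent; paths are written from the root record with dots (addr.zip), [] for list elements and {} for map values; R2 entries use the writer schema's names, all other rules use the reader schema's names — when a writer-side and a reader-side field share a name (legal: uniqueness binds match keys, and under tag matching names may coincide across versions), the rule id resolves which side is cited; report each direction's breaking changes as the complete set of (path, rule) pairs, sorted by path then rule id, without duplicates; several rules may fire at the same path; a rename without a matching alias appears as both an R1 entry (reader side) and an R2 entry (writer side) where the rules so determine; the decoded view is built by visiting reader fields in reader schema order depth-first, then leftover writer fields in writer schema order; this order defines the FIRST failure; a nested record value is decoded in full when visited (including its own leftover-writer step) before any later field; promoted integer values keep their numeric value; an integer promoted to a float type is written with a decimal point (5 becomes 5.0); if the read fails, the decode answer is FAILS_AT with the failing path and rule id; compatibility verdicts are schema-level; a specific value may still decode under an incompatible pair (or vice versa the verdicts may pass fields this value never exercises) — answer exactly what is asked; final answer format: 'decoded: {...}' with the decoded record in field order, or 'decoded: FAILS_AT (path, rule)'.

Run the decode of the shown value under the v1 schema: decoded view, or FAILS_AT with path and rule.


the writer's type comes first in each Ticket pair
decode walk for Ticket under reader schema v1:
  channel := "MID"
  contact.duration := 3
  contact.active := null (not supplied -> null)
  height := 10.0 (from writer balance)
  rating := 1.0 (int32 -> float64)
  enabled := true
  => decoded: {"channel": "MID", "contact": {"duration": 3, "active": null}, "height": 10.0, "rating": 1.0, "enabled": true}
ruling out the remaining Ticket differences:
  renamed field height to balance in record Ticket -> no rule fires on it and the decoded Ticket view is identical with or without it
  field rating in record Ticket: type float64 changed to int32 -> shifts the Ticket verdicts, not this decode

decoded: {"channel": "MID", "contact": {"duration": 3, "active": null}, "height": 10.0, "rating": 1.0, "enabled": true}
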